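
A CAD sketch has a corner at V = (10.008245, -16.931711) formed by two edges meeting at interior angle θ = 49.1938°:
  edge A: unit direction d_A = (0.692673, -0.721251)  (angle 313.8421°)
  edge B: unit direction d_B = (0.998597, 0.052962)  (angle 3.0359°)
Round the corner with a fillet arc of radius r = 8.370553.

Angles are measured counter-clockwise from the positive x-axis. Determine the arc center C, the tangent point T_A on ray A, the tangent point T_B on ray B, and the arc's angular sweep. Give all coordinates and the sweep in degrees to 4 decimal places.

bisector direction at 338.4390° = (0.930027,-0.367492)
center distance |VC| = r/sin(θ/2) = 8.370553/sin(24.5969°) = 20.110326
C = V + |VC|·bis = (28.7114,-24.3221)
T_A = V + ((C−V)·d_A)·d_A = V + 18.2855·d_A = (22.6741,-30.1201)
T_B = V + ((C−V)·d_B)·d_B = V + 18.2855·d_B = (28.2681,-15.9633)
sweep = 180° − θ = 130.8062°

center=(28.7114,-24.3221) T_A=(22.6741,-30.1201) T_B=(28.2681,-15.9633) sweep=130.8062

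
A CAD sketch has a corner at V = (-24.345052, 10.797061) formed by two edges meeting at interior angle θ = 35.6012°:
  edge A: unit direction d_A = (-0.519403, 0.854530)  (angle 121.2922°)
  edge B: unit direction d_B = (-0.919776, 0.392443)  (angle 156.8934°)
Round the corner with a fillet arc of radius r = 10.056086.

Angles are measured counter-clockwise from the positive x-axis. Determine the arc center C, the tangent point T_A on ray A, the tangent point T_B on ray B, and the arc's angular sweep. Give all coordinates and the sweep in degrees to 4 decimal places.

center=(-49.2059,32.3377) T_A=(-40.6127,37.5609) T_B=(-53.1524,23.0883) sweep=144.3988

bisector direction at 139.0928° = (-0.755771,0.654836)
center distance |VC| = r/sin(θ/2) = 10.056086/sin(17.8006°) = 32.894709
C = V + |VC|·bis = (-49.2059,32.3377)
T_A = V + ((C−V)·d_A)·d_A = V + 31.3199·d_A = (-40.6127,37.5609)
T_B = V + ((C−V)·d_B)·d_B = V + 31.3199·d_B = (-53.1524,23.0883)
sweep = 180° − θ = 144.3988°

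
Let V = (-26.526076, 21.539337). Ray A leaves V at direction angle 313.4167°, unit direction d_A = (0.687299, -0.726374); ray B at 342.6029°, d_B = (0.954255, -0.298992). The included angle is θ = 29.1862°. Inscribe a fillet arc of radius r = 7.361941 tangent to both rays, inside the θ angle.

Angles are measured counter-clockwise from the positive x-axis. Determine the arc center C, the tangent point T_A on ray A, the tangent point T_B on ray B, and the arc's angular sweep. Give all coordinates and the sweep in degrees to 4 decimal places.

center=(-1.7439,6.0596) T_A=(-7.0914,0.9997) T_B=(0.4573,13.0848) sweep=150.8138

bisector direction at 328.0098° = (0.848139,-0.529774)
center distance |VC| = r/sin(θ/2) = 7.361941/sin(14.5931°) = 29.219522
C = V + |VC|·bis = (-1.7439,6.0596)
T_A = V + ((C−V)·d_A)·d_A = V + 28.2769·d_A = (-7.0914,0.9997)
T_B = V + ((C−V)·d_B)·d_B = V + 28.2769·d_B = (0.4573,13.0848)
sweep = 180° − θ = 150.8138°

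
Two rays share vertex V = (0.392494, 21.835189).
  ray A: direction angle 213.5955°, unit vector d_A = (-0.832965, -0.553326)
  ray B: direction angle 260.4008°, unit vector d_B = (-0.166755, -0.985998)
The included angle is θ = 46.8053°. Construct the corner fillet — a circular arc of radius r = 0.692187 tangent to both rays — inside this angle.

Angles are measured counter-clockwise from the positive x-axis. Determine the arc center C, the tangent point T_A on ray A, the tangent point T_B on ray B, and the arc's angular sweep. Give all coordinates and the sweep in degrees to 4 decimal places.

bisector direction at 236.9981° = (-0.544666,-0.838653)
center distance |VC| = r/sin(θ/2) = 0.692187/sin(23.4027°) = 1.742709
C = V + |VC|·bis = (-0.5567,20.3737)
T_A = V + ((C−V)·d_A)·d_A = V + 1.5993·d_A = (-0.9397,20.9502)
T_B = V + ((C−V)·d_B)·d_B = V + 1.5993·d_B = (0.1258,20.2582)
sweep = 180° − θ = 133.1947°

center=(-0.5567,20.3737) T_A=(-0.9397,20.9502) T_B=(0.1258,20.2582) sweep=133.1947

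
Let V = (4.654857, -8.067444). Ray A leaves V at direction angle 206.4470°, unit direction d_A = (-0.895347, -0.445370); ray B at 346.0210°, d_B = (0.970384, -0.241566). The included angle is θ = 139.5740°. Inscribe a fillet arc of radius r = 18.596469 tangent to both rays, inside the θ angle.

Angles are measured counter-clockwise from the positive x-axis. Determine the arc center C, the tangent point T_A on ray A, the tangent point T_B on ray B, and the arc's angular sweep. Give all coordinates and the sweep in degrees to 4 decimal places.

center=(6.8068,-27.7672) T_A=(-1.4755,-11.1169) T_B=(11.2990,-9.7214) sweep=40.4260

bisector direction at 276.2340° = (0.108589,-0.994087)
center distance |VC| = r/sin(θ/2) = 18.596469/sin(69.7870°) = 19.816900
C = V + |VC|·bis = (6.8068,-27.7672)
T_A = V + ((C−V)·d_A)·d_A = V + 6.8470·d_A = (-1.4755,-11.1169)
T_B = V + ((C−V)·d_B)·d_B = V + 6.8470·d_B = (11.2990,-9.7214)
sweep = 180° − θ = 40.4260°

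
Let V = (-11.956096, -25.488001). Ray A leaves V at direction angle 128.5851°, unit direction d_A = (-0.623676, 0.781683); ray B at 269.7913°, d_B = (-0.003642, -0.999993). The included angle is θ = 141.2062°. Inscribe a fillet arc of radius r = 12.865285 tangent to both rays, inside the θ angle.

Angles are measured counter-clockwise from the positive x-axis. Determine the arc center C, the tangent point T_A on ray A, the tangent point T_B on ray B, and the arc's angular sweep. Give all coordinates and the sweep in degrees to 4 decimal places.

center=(-24.8378,-29.9709) T_A=(-14.7812,-21.9471) T_B=(-11.9726,-30.0178) sweep=38.7938

bisector direction at 199.1882° = (-0.944444,-0.328672)
center distance |VC| = r/sin(θ/2) = 12.865285/sin(70.6031°) = 13.639452
C = V + |VC|·bis = (-24.8378,-29.9709)
T_A = V + ((C−V)·d_A)·d_A = V + 4.5298·d_A = (-14.7812,-21.9471)
T_B = V + ((C−V)·d_B)·d_B = V + 4.5298·d_B = (-11.9726,-30.0178)
sweep = 180° − θ = 38.7938°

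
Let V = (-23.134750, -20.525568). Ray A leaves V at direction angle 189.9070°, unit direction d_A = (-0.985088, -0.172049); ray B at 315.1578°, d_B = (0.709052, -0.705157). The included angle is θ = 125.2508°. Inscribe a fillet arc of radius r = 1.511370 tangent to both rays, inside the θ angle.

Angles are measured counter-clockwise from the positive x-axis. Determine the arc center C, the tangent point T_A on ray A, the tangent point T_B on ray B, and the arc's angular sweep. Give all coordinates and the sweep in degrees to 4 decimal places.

bisector direction at 252.5324° = (-0.300166,-0.953887)
center distance |VC| = r/sin(θ/2) = 1.511370/sin(62.6254°) = 1.701956
C = V + |VC|·bis = (-23.6456,-22.1490)
T_A = V + ((C−V)·d_A)·d_A = V + 0.7826·d_A = (-23.9057,-20.6602)
T_B = V + ((C−V)·d_B)·d_B = V + 0.7826·d_B = (-22.5799,-21.0774)
sweep = 180° − θ = 54.7492°

center=(-23.6456,-22.1490) T_A=(-23.9057,-20.6602) T_B=(-22.5799,-21.0774) sweep=54.7492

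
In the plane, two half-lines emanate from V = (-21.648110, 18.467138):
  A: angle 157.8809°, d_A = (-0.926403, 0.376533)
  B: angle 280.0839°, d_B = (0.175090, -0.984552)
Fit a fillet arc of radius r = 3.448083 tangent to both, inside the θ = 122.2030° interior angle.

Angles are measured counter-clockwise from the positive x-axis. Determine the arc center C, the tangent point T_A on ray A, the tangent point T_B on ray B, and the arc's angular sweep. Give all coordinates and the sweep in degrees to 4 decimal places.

center=(-24.7097,15.9895) T_A=(-23.4114,19.1838) T_B=(-21.3149,16.5932) sweep=57.7970

bisector direction at 218.9824° = (-0.777339,-0.629082)
center distance |VC| = r/sin(θ/2) = 3.448083/sin(61.1015°) = 3.938518
C = V + |VC|·bis = (-24.7097,15.9895)
T_A = V + ((C−V)·d_A)·d_A = V + 1.9033·d_A = (-23.4114,19.1838)
T_B = V + ((C−V)·d_B)·d_B = V + 1.9033·d_B = (-21.3149,16.5932)
sweep = 180° − θ = 57.7970°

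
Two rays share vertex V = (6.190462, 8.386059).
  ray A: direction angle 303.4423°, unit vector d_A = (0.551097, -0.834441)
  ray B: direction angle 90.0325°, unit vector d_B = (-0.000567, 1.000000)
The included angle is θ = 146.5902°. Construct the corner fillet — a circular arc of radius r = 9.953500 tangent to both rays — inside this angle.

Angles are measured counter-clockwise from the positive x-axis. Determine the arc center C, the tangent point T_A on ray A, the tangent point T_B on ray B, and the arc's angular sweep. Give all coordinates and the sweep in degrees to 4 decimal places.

bisector direction at 16.7374° = (0.957635,0.287986)
center distance |VC| = r/sin(θ/2) = 9.953500/sin(73.2951°) = 10.392067
C = V + |VC|·bis = (16.1423,11.3788)
T_A = V + ((C−V)·d_A)·d_A = V + 2.9871·d_A = (7.8367,5.8935)
T_B = V + ((C−V)·d_B)·d_B = V + 2.9871·d_B = (6.1888,11.3732)
sweep = 180° − θ = 33.4098°

center=(16.1423,11.3788) T_A=(7.8367,5.8935) T_B=(6.1888,11.3732) sweep=33.4098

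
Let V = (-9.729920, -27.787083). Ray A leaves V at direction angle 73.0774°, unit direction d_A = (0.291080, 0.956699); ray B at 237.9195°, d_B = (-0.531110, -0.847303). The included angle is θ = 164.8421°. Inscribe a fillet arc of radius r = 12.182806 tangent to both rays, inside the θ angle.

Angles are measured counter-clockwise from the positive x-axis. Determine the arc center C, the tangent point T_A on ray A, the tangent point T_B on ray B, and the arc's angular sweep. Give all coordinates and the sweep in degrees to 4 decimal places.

bisector direction at 155.4984° = (-0.909950,0.414718)
center distance |VC| = r/sin(θ/2) = 12.182806/sin(82.4210°) = 12.290172
C = V + |VC|·bis = (-20.9134,-22.6901)
T_A = V + ((C−V)·d_A)·d_A = V + 1.6210·d_A = (-9.2581,-26.2363)
T_B = V + ((C−V)·d_B)·d_B = V + 1.6210·d_B = (-10.5908,-29.1605)
sweep = 180° − θ = 15.1579°

center=(-20.9134,-22.6901) T_A=(-9.2581,-26.2363) T_B=(-10.5908,-29.1605) sweep=15.1579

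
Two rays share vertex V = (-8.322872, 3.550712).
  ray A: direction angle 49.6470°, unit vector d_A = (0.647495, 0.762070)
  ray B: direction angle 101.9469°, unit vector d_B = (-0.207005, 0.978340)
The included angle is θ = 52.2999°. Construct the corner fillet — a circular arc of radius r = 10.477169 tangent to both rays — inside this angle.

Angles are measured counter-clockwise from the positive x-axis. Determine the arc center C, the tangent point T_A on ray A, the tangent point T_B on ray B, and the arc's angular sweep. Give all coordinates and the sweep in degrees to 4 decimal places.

bisector direction at 75.7969° = (0.245359,0.969432)
center distance |VC| = r/sin(θ/2) = 10.477169/sin(26.1500°) = 23.772744
C = V + |VC|·bis = (-2.4900,26.5968)
T_A = V + ((C−V)·d_A)·d_A = V + 21.3395·d_A = (5.4943,19.8129)
T_B = V + ((C−V)·d_B)·d_B = V + 21.3395·d_B = (-12.7402,24.4280)
sweep = 180° − θ = 127.7001°

center=(-2.4900,26.5968) T_A=(5.4943,19.8129) T_B=(-12.7402,24.4280) sweep=127.7001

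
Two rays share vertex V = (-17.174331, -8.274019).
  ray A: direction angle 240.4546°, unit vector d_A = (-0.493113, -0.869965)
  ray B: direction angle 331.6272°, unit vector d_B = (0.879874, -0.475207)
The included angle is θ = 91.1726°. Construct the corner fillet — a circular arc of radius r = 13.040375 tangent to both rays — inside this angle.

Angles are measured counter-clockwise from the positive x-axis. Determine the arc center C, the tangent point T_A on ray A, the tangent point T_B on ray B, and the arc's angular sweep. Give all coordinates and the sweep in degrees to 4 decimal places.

bisector direction at 286.0409° = (0.276323,-0.961065)
center distance |VC| = r/sin(θ/2) = 13.040375/sin(45.5863°) = 18.256023
C = V + |VC|·bis = (-12.1298,-25.8192)
T_A = V + ((C−V)·d_A)·d_A = V + 12.7762·d_A = (-23.4744,-19.3889)
T_B = V + ((C−V)·d_B)·d_B = V + 12.7762·d_B = (-5.9329,-14.3453)
sweep = 180° − θ = 88.8274°

center=(-12.1298,-25.8192) T_A=(-23.4744,-19.3889) T_B=(-5.9329,-14.3453) sweep=88.8274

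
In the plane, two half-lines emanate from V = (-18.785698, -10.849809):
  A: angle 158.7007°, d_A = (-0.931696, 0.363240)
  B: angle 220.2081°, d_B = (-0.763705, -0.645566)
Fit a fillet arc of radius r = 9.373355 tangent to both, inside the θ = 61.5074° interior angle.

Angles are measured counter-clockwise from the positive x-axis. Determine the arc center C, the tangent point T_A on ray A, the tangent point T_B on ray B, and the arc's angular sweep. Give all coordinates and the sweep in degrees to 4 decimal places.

center=(-36.8674,-13.8609) T_A=(-33.4626,-5.1277) T_B=(-30.8162,-21.0193) sweep=118.4926

bisector direction at 189.4544° = (-0.986417,-0.164263)
center distance |VC| = r/sin(θ/2) = 9.373355/sin(30.7537°) = 18.330656
C = V + |VC|·bis = (-36.8674,-13.8609)
T_A = V + ((C−V)·d_A)·d_A = V + 15.7529·d_A = (-33.4626,-5.1277)
T_B = V + ((C−V)·d_B)·d_B = V + 15.7529·d_B = (-30.8162,-21.0193)
sweep = 180° − θ = 118.4926°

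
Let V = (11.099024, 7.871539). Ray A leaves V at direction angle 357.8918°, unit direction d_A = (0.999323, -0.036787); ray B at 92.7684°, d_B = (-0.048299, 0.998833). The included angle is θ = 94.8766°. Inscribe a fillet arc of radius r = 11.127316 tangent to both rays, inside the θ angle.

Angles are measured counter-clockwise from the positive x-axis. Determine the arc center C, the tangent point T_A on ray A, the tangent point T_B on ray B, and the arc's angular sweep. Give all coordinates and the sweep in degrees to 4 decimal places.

center=(21.7198,18.6154) T_A=(21.3105,7.4956) T_B=(10.6055,18.0780) sweep=85.1234

bisector direction at 45.3301° = (0.703021,0.711169)
center distance |VC| = r/sin(θ/2) = 11.127316/sin(47.4383°) = 15.107359
C = V + |VC|·bis = (21.7198,18.6154)
T_A = V + ((C−V)·d_A)·d_A = V + 10.2184·d_A = (21.3105,7.4956)
T_B = V + ((C−V)·d_B)·d_B = V + 10.2184·d_B = (10.6055,18.0780)
sweep = 180° − θ = 85.1234°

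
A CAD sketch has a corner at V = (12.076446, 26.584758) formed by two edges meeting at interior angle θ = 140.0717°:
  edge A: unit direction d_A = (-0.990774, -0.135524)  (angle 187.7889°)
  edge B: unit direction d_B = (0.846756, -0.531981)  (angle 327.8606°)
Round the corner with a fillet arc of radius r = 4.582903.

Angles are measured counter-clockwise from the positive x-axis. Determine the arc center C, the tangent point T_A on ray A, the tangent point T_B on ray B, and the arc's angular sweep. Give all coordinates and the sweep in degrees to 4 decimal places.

center=(11.0481,21.8185) T_A=(10.4270,26.3591) T_B=(13.4861,25.6991) sweep=39.9283

bisector direction at 257.8248° = (-0.210903,-0.977507)
center distance |VC| = r/sin(θ/2) = 4.582903/sin(70.0358°) = 4.875914
C = V + |VC|·bis = (11.0481,21.8185)
T_A = V + ((C−V)·d_A)·d_A = V + 1.6648·d_A = (10.4270,26.3591)
T_B = V + ((C−V)·d_B)·d_B = V + 1.6648·d_B = (13.4861,25.6991)
sweep = 180° − θ = 39.9283°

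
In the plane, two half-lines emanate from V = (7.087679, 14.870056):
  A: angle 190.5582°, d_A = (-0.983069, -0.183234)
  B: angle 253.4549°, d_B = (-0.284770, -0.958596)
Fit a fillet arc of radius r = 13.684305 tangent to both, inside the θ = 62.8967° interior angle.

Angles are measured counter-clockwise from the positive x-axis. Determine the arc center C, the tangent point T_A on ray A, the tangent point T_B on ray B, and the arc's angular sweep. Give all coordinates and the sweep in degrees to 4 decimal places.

center=(-12.4021,-2.6826) T_A=(-14.9095,10.7700) T_B=(0.7157,-6.5795) sweep=117.1033

bisector direction at 222.0066° = (-0.743068,-0.669216)
center distance |VC| = r/sin(θ/2) = 13.684305/sin(31.4484°) = 26.228724
C = V + |VC|·bis = (-12.4021,-2.6826)
T_A = V + ((C−V)·d_A)·d_A = V + 22.3760·d_A = (-14.9095,10.7700)
T_B = V + ((C−V)·d_B)·d_B = V + 22.3760·d_B = (0.7157,-6.5795)
sweep = 180° − θ = 117.1033°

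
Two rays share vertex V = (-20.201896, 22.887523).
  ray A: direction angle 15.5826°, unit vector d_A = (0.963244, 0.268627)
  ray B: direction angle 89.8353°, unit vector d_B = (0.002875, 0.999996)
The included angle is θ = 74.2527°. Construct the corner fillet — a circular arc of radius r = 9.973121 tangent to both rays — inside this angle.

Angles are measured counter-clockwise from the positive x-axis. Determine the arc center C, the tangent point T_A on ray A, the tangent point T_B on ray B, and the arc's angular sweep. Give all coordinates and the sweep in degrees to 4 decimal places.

bisector direction at 52.7090° = (0.605864,0.795568)
center distance |VC| = r/sin(θ/2) = 9.973121/sin(37.1264°) = 16.523424
C = V + |VC|·bis = (-10.1909,36.0330)
T_A = V + ((C−V)·d_A)·d_A = V + 13.1742·d_A = (-7.5119,26.4265)
T_B = V + ((C−V)·d_B)·d_B = V + 13.1742·d_B = (-20.1640,36.0617)
sweep = 180° − θ = 105.7473°

center=(-10.1909,36.0330) T_A=(-7.5119,26.4265) T_B=(-20.1640,36.0617) sweep=105.7473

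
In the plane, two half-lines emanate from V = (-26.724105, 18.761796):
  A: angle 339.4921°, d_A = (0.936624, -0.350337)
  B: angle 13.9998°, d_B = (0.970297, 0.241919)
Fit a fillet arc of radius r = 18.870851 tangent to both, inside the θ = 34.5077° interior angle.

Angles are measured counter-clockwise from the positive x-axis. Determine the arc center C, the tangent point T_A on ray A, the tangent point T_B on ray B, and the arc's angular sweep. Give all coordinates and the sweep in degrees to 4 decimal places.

bisector direction at 356.7459° = (0.998388,-0.056763)
center distance |VC| = r/sin(θ/2) = 18.870851/sin(17.2538°) = 63.622675
C = V + |VC|·bis = (36.7960,15.1504)
T_A = V + ((C−V)·d_A)·d_A = V + 60.7597·d_A = (30.1848,-2.5245)
T_B = V + ((C−V)·d_B)·d_B = V + 60.7597·d_B = (32.2308,33.4607)
sweep = 180° − θ = 145.4923°

center=(36.7960,15.1504) T_A=(30.1848,-2.5245) T_B=(32.2308,33.4607) sweep=145.4923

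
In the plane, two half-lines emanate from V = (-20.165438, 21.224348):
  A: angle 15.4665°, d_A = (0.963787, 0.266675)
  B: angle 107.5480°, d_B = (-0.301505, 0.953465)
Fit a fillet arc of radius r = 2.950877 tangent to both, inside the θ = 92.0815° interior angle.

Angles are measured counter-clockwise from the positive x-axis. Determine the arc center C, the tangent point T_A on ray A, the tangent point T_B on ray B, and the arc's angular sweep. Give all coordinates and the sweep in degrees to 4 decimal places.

bisector direction at 61.5073° = (0.477048,0.878877)
center distance |VC| = r/sin(θ/2) = 2.950877/sin(46.0408°) = 4.099387
C = V + |VC|·bis = (-18.2098,24.8272)
T_A = V + ((C−V)·d_A)·d_A = V + 2.8456·d_A = (-17.4229,21.9832)
T_B = V + ((C−V)·d_B)·d_B = V + 2.8456·d_B = (-21.0234,23.9375)
sweep = 180° − θ = 87.9185°

center=(-18.2098,24.8272) T_A=(-17.4229,21.9832) T_B=(-21.0234,23.9375) sweep=87.9185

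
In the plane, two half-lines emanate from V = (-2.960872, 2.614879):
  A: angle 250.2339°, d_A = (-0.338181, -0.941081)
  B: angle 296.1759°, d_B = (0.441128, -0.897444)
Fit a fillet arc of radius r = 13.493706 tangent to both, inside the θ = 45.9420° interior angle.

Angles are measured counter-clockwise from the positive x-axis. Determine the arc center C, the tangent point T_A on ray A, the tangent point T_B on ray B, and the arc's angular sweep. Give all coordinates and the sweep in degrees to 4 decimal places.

bisector direction at 273.2049° = (0.055907,-0.998436)
center distance |VC| = r/sin(θ/2) = 13.493706/sin(22.9710°) = 34.575737
C = V + |VC|·bis = (-1.0278,-31.9068)
T_A = V + ((C−V)·d_A)·d_A = V + 31.8340·d_A = (-13.7265,-27.3435)
T_B = V + ((C−V)·d_B)·d_B = V + 31.8340·d_B = (11.0820,-25.9543)
sweep = 180° − θ = 134.0580°

center=(-1.0278,-31.9068) T_A=(-13.7265,-27.3435) T_B=(11.0820,-25.9543) sweep=134.0580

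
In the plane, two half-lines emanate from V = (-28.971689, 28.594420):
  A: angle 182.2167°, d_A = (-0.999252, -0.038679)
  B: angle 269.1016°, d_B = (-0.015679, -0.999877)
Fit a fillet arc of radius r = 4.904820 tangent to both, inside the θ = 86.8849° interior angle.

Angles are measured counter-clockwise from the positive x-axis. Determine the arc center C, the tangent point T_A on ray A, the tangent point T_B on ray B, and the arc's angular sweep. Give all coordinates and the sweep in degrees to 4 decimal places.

bisector direction at 225.6592° = (-0.698925,-0.715195)
center distance |VC| = r/sin(θ/2) = 4.904820/sin(43.4425°) = 7.132980
C = V + |VC|·bis = (-33.9571,23.4930)
T_A = V + ((C−V)·d_A)·d_A = V + 5.1790·d_A = (-34.1468,28.3941)
T_B = V + ((C−V)·d_B)·d_B = V + 5.1790·d_B = (-29.0529,23.4160)
sweep = 180° − θ = 93.1151°

center=(-33.9571,23.4930) T_A=(-34.1468,28.3941) T_B=(-29.0529,23.4160) sweep=93.1151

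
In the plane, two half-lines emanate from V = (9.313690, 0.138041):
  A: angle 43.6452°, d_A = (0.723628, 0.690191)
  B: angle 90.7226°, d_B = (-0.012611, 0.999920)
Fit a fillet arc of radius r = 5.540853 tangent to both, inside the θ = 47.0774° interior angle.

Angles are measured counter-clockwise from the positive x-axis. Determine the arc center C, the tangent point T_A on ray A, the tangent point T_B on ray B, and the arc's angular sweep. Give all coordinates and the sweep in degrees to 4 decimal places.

center=(14.6937,12.9265) T_A=(18.5179,8.9170) T_B=(9.1533,12.8566) sweep=132.9226

bisector direction at 67.1839° = (0.387775,0.921754)
center distance |VC| = r/sin(θ/2) = 5.540853/sin(23.5387°) = 13.874040
C = V + |VC|·bis = (14.6937,12.9265)
T_A = V + ((C−V)·d_A)·d_A = V + 12.7196·d_A = (18.5179,8.9170)
T_B = V + ((C−V)·d_B)·d_B = V + 12.7196·d_B = (9.1533,12.8566)
sweep = 180° − θ = 132.9226°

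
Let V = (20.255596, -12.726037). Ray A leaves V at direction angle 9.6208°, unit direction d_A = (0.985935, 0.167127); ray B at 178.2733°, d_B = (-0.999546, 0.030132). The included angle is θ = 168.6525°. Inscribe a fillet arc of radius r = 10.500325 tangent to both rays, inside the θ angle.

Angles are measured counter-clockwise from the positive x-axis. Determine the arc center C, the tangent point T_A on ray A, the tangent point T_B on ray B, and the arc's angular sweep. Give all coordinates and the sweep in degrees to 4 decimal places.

center=(19.5293,-2.1990) T_A=(21.2841,-12.5517) T_B=(19.2129,-12.6946) sweep=11.3475

bisector direction at 93.9471° = (-0.068835,0.997628)
center distance |VC| = r/sin(θ/2) = 10.500325/sin(84.3263°) = 10.552020
C = V + |VC|·bis = (19.5293,-2.1990)
T_A = V + ((C−V)·d_A)·d_A = V + 1.0432·d_A = (21.2841,-12.5517)
T_B = V + ((C−V)·d_B)·d_B = V + 1.0432·d_B = (19.2129,-12.6946)
sweep = 180° − θ = 11.3475°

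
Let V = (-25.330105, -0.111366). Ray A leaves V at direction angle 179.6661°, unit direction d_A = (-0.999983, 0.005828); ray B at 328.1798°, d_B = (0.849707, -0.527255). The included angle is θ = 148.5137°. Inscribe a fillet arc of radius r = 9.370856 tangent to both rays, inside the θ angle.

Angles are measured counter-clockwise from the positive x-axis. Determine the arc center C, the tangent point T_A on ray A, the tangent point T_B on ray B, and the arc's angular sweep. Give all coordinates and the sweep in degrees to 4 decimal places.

bisector direction at 253.9229° = (-0.276930,-0.960890)
center distance |VC| = r/sin(θ/2) = 9.370856/sin(74.2569°) = 9.736079
C = V + |VC|·bis = (-28.0263,-9.4667)
T_A = V + ((C−V)·d_A)·d_A = V + 2.6416·d_A = (-27.9717,-0.0960)
T_B = V + ((C−V)·d_B)·d_B = V + 2.6416·d_B = (-23.0855,-1.5042)
sweep = 180° − θ = 31.4863°

center=(-28.0263,-9.4667) T_A=(-27.9717,-0.0960) T_B=(-23.0855,-1.5042) sweep=31.4863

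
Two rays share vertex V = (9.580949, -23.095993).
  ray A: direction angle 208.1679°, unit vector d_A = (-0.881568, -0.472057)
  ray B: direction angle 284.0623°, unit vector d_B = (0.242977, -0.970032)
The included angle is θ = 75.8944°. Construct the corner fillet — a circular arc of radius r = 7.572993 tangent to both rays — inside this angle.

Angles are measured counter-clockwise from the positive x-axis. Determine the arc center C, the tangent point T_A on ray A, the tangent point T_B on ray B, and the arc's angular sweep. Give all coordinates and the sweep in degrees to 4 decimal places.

center=(4.5946,-34.3564) T_A=(1.0197,-27.6803) T_B=(11.9406,-32.5164) sweep=104.1056

bisector direction at 246.1151° = (-0.404901,-0.914361)
center distance |VC| = r/sin(θ/2) = 7.572993/sin(37.9472°) = 12.315111
C = V + |VC|·bis = (4.5946,-34.3564)
T_A = V + ((C−V)·d_A)·d_A = V + 9.7114·d_A = (1.0197,-27.6803)
T_B = V + ((C−V)·d_B)·d_B = V + 9.7114·d_B = (11.9406,-32.5164)
sweep = 180° − θ = 104.1056°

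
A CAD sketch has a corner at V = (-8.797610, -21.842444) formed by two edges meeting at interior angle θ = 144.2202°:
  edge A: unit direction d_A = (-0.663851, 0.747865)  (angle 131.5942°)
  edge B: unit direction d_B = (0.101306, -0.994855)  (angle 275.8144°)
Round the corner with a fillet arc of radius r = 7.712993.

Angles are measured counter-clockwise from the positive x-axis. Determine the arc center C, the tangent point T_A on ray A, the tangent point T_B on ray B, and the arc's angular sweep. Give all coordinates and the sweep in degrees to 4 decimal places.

bisector direction at 203.7043° = (-0.915632,-0.402016)
center distance |VC| = r/sin(θ/2) = 7.712993/sin(72.1101°) = 8.104875
C = V + |VC|·bis = (-16.2187,-25.1007)
T_A = V + ((C−V)·d_A)·d_A = V + 2.4897·d_A = (-10.4504,-19.9805)
T_B = V + ((C−V)·d_B)·d_B = V + 2.4897·d_B = (-8.5454,-24.3194)
sweep = 180° − θ = 35.7798°

center=(-16.2187,-25.1007) T_A=(-10.4504,-19.9805) T_B=(-8.5454,-24.3194) sweep=35.7798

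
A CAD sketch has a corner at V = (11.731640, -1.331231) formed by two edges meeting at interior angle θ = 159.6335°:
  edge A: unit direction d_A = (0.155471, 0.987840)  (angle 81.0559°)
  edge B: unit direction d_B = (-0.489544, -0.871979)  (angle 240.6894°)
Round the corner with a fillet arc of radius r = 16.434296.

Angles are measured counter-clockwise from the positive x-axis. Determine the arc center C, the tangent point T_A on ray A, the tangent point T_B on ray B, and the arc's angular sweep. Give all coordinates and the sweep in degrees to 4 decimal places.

center=(-4.0439,4.1400) T_A=(12.1906,1.5849) T_B=(10.2865,-3.9053) sweep=20.3665

bisector direction at 160.8726° = (-0.944793,0.327669)
center distance |VC| = r/sin(θ/2) = 16.434296/sin(79.8167°) = 16.697323
C = V + |VC|·bis = (-4.0439,4.1400)
T_A = V + ((C−V)·d_A)·d_A = V + 2.9520·d_A = (12.1906,1.5849)
T_B = V + ((C−V)·d_B)·d_B = V + 2.9520·d_B = (10.2865,-3.9053)
sweep = 180° − θ = 20.3665°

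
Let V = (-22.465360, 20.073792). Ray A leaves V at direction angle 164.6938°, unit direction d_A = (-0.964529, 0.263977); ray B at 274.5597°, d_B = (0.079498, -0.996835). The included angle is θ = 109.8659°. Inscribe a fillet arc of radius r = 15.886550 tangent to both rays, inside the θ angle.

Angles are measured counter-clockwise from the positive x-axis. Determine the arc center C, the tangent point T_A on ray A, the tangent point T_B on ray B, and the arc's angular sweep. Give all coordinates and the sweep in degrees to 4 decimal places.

bisector direction at 219.6268° = (-0.770216,-0.637784)
center distance |VC| = r/sin(θ/2) = 15.886550/sin(54.9329°) = 19.409814
C = V + |VC|·bis = (-37.4151,7.6945)
T_A = V + ((C−V)·d_A)·d_A = V + 11.1516·d_A = (-33.2214,23.0176)
T_B = V + ((C−V)·d_B)·d_B = V + 11.1516·d_B = (-21.5788,8.9575)
sweep = 180° − θ = 70.1341°

center=(-37.4151,7.6945) T_A=(-33.2214,23.0176) T_B=(-21.5788,8.9575) sweep=70.1341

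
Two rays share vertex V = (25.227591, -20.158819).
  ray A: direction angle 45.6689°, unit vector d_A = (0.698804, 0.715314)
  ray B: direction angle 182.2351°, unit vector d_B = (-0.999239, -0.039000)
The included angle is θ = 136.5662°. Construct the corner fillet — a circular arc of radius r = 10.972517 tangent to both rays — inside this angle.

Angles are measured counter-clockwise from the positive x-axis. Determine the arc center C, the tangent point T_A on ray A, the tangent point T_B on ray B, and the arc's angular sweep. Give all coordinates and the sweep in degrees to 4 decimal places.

bisector direction at 113.9520° = (-0.405971,0.913886)
center distance |VC| = r/sin(θ/2) = 10.972517/sin(68.2831°) = 11.810807
C = V + |VC|·bis = (20.4327,-9.3651)
T_A = V + ((C−V)·d_A)·d_A = V + 4.3702·d_A = (28.2815,-17.0327)
T_B = V + ((C−V)·d_B)·d_B = V + 4.3702·d_B = (20.8607,-20.3293)
sweep = 180° − θ = 43.4338°

center=(20.4327,-9.3651) T_A=(28.2815,-17.0327) T_B=(20.8607,-20.3293) sweep=43.4338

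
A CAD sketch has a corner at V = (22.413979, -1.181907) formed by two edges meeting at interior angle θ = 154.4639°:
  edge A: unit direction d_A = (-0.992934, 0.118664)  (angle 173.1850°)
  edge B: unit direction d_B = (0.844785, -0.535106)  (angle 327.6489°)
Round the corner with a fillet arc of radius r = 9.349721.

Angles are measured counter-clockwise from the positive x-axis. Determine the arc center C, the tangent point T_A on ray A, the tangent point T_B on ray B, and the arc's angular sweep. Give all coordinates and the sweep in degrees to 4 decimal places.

bisector direction at 250.4169° = (-0.335173,-0.942157)
center distance |VC| = r/sin(θ/2) = 9.349721/sin(77.2319°) = 9.586776
C = V + |VC|·bis = (19.2008,-10.2142)
T_A = V + ((C−V)·d_A)·d_A = V + 2.1187·d_A = (20.3102,-0.9305)
T_B = V + ((C−V)·d_B)·d_B = V + 2.1187·d_B = (24.2038,-2.3156)
sweep = 180° − θ = 25.5361°

center=(19.2008,-10.2142) T_A=(20.3102,-0.9305) T_B=(24.2038,-2.3156) sweep=25.5361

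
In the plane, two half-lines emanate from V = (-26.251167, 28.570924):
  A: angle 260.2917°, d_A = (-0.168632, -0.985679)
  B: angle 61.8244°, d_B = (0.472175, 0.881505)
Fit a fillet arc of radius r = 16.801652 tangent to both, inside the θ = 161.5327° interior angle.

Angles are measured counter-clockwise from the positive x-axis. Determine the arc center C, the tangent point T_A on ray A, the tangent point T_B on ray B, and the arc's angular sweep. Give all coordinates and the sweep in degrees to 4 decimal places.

bisector direction at 341.0581° = (0.945848,-0.324610)
center distance |VC| = r/sin(θ/2) = 16.801652/sin(80.7664°) = 17.022223
C = V + |VC|·bis = (-10.1507,23.0453)
T_A = V + ((C−V)·d_A)·d_A = V + 2.7314·d_A = (-26.7118,25.8786)
T_B = V + ((C−V)·d_B)·d_B = V + 2.7314·d_B = (-24.9615,30.9787)
sweep = 180° − θ = 18.4673°

center=(-10.1507,23.0453) T_A=(-26.7118,25.8786) T_B=(-24.9615,30.9787) sweep=18.4673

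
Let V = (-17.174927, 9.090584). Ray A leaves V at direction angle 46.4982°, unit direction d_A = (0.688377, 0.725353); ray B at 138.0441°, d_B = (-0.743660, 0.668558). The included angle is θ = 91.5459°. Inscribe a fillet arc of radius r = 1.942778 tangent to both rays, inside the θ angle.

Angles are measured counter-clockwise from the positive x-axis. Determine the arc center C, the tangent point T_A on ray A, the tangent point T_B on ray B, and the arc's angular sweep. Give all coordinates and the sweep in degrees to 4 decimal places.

bisector direction at 92.2712° = (-0.039629,0.999214)
center distance |VC| = r/sin(θ/2) = 1.942778/sin(45.7730°) = 2.711176
C = V + |VC|·bis = (-17.2824,11.7996)
T_A = V + ((C−V)·d_A)·d_A = V + 1.8911·d_A = (-15.8732,10.4623)
T_B = V + ((C−V)·d_B)·d_B = V + 1.8911·d_B = (-18.5812,10.3549)
sweep = 180° − θ = 88.4541°

center=(-17.2824,11.7996) T_A=(-15.8732,10.4623) T_B=(-18.5812,10.3549) sweep=88.4541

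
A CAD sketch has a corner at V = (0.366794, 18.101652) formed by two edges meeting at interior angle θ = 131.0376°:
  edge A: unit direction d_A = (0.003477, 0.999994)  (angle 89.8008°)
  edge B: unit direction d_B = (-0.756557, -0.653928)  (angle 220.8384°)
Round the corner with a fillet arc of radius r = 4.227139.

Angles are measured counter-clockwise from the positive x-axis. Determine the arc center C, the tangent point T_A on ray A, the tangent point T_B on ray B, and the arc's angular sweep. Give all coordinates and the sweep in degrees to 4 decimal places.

center=(-3.8536,20.0411) T_A=(0.3735,20.0264) T_B=(-1.0894,16.8430) sweep=48.9624

bisector direction at 155.3196° = (-0.908651,0.417556)
center distance |VC| = r/sin(θ/2) = 4.227139/sin(65.5188°) = 4.644711
C = V + |VC|·bis = (-3.8536,20.0411)
T_A = V + ((C−V)·d_A)·d_A = V + 1.9247·d_A = (0.3735,20.0264)
T_B = V + ((C−V)·d_B)·d_B = V + 1.9247·d_B = (-1.0894,16.8430)
sweep = 180° − θ = 48.9624°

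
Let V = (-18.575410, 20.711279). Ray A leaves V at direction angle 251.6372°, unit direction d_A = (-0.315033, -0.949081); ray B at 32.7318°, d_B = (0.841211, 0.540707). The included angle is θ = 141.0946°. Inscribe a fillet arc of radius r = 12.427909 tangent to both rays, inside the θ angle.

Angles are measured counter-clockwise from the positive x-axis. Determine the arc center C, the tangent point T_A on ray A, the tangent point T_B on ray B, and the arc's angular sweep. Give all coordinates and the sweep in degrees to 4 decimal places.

center=(-8.1631,12.6302) T_A=(-19.9582,16.5454) T_B=(-14.8830,23.0847) sweep=38.9054

bisector direction at 322.1845° = (0.789989,-0.613121)
center distance |VC| = r/sin(θ/2) = 12.427909/sin(70.5473°) = 13.180282
C = V + |VC|·bis = (-8.1631,12.6302)
T_A = V + ((C−V)·d_A)·d_A = V + 4.3894·d_A = (-19.9582,16.5454)
T_B = V + ((C−V)·d_B)·d_B = V + 4.3894·d_B = (-14.8830,23.0847)
sweep = 180° − θ = 38.9054°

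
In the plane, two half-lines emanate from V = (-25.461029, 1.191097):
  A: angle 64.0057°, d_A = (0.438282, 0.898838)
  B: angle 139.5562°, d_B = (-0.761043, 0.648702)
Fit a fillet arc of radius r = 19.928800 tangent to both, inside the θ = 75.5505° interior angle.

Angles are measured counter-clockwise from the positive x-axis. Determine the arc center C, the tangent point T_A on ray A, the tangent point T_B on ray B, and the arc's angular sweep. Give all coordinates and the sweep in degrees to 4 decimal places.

bisector direction at 101.7810° = (-0.204171,0.978935)
center distance |VC| = r/sin(θ/2) = 19.928800/sin(37.7752°) = 32.533328
C = V + |VC|·bis = (-32.1034,33.0391)
T_A = V + ((C−V)·d_A)·d_A = V + 25.7150·d_A = (-14.1906,24.3047)
T_B = V + ((C−V)·d_B)·d_B = V + 25.7150·d_B = (-45.0312,17.8725)
sweep = 180° − θ = 104.4495°

center=(-32.1034,33.0391) T_A=(-14.1906,24.3047) T_B=(-45.0312,17.8725) sweep=104.4495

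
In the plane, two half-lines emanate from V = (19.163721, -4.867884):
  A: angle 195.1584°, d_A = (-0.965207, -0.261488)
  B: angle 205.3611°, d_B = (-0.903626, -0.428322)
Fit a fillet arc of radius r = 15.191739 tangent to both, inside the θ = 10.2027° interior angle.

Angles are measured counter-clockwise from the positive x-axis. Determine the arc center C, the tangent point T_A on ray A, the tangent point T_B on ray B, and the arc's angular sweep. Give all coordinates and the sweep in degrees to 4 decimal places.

bisector direction at 200.2598° = (-0.938132,-0.346277)
center distance |VC| = r/sin(θ/2) = 15.191739/sin(5.1014°) = 170.851561
C = V + |VC|·bis = (-141.1177,-64.0298)
T_A = V + ((C−V)·d_A)·d_A = V + 170.1748·d_A = (-145.0901,-49.3666)
T_B = V + ((C−V)·d_B)·d_B = V + 170.1748·d_B = (-134.6107,-77.7575)
sweep = 180° − θ = 169.7973°

center=(-141.1177,-64.0298) T_A=(-145.0901,-49.3666) T_B=(-134.6107,-77.7575) sweep=169.7973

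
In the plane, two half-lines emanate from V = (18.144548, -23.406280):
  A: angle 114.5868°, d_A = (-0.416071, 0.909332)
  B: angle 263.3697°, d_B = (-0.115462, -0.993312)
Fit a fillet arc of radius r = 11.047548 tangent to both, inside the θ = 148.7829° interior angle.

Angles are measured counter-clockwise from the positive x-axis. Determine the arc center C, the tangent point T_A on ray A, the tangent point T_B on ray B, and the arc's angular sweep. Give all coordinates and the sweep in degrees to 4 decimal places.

bisector direction at 188.9783° = (-0.987748,-0.156060)
center distance |VC| = r/sin(θ/2) = 11.047548/sin(74.3915°) = 11.470554
C = V + |VC|·bis = (6.8145,-25.1964)
T_A = V + ((C−V)·d_A)·d_A = V + 3.0863·d_A = (16.8604,-20.5998)
T_B = V + ((C−V)·d_B)·d_B = V + 3.0863·d_B = (17.7882,-26.4719)
sweep = 180° − θ = 31.2171°

center=(6.8145,-25.1964) T_A=(16.8604,-20.5998) T_B=(17.7882,-26.4719) sweep=31.2171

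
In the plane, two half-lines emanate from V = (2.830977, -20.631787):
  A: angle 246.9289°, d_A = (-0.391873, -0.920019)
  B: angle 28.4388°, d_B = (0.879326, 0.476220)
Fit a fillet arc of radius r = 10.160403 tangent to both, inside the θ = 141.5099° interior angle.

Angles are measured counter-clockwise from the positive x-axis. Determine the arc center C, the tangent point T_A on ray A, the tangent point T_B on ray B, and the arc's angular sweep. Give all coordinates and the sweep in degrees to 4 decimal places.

center=(10.7887,-27.8769) T_A=(1.4409,-23.8953) T_B=(5.9501,-18.9425) sweep=38.4901

bisector direction at 317.6839° = (0.739441,-0.673221)
center distance |VC| = r/sin(θ/2) = 10.160403/sin(70.7549°) = 10.761799
C = V + |VC|·bis = (10.7887,-27.8769)
T_A = V + ((C−V)·d_A)·d_A = V + 3.5472·d_A = (1.4409,-23.8953)
T_B = V + ((C−V)·d_B)·d_B = V + 3.5472·d_B = (5.9501,-18.9425)
sweep = 180° − θ = 38.4901°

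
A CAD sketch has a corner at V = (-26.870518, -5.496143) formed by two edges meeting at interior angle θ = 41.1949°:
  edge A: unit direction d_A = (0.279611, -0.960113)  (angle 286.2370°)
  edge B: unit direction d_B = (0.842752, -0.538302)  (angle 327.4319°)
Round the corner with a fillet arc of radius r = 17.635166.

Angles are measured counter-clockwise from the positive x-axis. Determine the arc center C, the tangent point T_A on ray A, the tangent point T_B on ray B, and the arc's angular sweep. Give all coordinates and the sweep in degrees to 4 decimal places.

bisector direction at 306.8345° = (0.599505,-0.800371)
center distance |VC| = r/sin(θ/2) = 17.635166/sin(20.5974°) = 50.128387
C = V + |VC|·bis = (3.1817,-45.6175)
T_A = V + ((C−V)·d_A)·d_A = V + 46.9239·d_A = (-13.7501,-50.5484)
T_B = V + ((C−V)·d_B)·d_B = V + 46.9239·d_B = (12.6747,-30.7554)
sweep = 180° − θ = 138.8051°

center=(3.1817,-45.6175) T_A=(-13.7501,-50.5484) T_B=(12.6747,-30.7554) sweep=138.8051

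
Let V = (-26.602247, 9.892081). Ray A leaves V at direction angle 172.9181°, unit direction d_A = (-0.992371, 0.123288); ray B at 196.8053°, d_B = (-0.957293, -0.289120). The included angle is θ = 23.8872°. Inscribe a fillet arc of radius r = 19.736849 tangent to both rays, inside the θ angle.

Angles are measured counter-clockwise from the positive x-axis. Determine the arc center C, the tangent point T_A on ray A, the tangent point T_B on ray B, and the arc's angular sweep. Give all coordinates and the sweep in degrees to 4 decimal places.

bisector direction at 184.8617° = (-0.996402,-0.084751)
center distance |VC| = r/sin(θ/2) = 19.736849/sin(11.9436°) = 95.370716
C = V + |VC|·bis = (-121.6298,1.8093)
T_A = V + ((C−V)·d_A)·d_A = V + 93.3061·d_A = (-119.1965,21.3956)
T_B = V + ((C−V)·d_B)·d_B = V + 93.3061·d_B = (-115.9235,-17.0846)
sweep = 180° − θ = 156.1128°

center=(-121.6298,1.8093) T_A=(-119.1965,21.3956) T_B=(-115.9235,-17.0846) sweep=156.1128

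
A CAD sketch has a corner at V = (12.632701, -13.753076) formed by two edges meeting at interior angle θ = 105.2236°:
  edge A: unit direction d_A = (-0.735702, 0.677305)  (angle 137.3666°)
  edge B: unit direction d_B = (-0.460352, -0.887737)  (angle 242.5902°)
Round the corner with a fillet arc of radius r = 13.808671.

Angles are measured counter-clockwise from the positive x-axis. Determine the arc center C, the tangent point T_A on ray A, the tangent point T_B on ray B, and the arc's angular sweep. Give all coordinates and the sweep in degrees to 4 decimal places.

center=(-4.4839,-16.7645) T_A=(4.8688,-6.6055) T_B=(7.7746,-23.1214) sweep=74.7764

bisector direction at 189.9784° = (-0.984873,-0.173277)
center distance |VC| = r/sin(θ/2) = 13.808671/sin(52.6118°) = 17.379460
C = V + |VC|·bis = (-4.4839,-16.7645)
T_A = V + ((C−V)·d_A)·d_A = V + 10.5530·d_A = (4.8688,-6.6055)
T_B = V + ((C−V)·d_B)·d_B = V + 10.5530·d_B = (7.7746,-23.1214)
sweep = 180° − θ = 74.7764°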